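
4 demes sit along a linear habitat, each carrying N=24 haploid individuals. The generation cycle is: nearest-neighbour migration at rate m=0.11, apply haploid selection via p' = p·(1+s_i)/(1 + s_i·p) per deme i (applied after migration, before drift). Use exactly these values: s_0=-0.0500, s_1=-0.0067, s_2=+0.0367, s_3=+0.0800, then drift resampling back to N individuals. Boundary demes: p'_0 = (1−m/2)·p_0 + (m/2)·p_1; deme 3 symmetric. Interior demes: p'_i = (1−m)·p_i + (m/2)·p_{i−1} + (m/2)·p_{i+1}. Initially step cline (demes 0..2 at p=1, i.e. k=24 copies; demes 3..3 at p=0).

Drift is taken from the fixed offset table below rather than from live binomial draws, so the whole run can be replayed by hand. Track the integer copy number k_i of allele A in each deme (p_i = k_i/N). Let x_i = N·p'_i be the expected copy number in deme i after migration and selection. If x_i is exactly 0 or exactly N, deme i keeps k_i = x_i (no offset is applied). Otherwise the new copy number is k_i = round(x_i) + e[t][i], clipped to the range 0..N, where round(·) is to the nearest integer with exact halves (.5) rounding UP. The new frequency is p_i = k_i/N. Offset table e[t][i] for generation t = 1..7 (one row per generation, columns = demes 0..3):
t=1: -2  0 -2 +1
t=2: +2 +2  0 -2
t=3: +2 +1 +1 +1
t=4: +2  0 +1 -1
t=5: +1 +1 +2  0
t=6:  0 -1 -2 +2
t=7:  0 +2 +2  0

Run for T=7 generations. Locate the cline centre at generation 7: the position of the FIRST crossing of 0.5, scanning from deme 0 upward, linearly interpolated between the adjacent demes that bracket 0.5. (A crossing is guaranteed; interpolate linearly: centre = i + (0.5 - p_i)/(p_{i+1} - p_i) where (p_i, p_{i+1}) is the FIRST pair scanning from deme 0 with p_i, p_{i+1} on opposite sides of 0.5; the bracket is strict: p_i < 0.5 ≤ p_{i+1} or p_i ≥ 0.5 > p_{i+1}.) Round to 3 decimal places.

2.667

t=0: k=[24 24 24 0]
t=1: x=[24.0000 24.0000 22.7242 1.4194] k=[24 24 21 2]
t=2: x=[24.0000 23.8339 20.2358 3.2556] k=[24 24 20 1]
t=3: x=[24.0000 23.7785 19.3124 2.1936] k=[24 24 20 3]
t=4: x=[24.0000 23.7785 19.4201 4.1948] k=[24 24 20 3]
t=5: x=[24.0000 23.7785 19.4201 4.1948] k=[24 24 21 4]
t=6: x=[24.0000 23.8339 20.3431 5.2435] k=[24 23 18 7]
t=7: x=[23.9421 22.7722 17.8365 8.0103] k=[24 24 20 8]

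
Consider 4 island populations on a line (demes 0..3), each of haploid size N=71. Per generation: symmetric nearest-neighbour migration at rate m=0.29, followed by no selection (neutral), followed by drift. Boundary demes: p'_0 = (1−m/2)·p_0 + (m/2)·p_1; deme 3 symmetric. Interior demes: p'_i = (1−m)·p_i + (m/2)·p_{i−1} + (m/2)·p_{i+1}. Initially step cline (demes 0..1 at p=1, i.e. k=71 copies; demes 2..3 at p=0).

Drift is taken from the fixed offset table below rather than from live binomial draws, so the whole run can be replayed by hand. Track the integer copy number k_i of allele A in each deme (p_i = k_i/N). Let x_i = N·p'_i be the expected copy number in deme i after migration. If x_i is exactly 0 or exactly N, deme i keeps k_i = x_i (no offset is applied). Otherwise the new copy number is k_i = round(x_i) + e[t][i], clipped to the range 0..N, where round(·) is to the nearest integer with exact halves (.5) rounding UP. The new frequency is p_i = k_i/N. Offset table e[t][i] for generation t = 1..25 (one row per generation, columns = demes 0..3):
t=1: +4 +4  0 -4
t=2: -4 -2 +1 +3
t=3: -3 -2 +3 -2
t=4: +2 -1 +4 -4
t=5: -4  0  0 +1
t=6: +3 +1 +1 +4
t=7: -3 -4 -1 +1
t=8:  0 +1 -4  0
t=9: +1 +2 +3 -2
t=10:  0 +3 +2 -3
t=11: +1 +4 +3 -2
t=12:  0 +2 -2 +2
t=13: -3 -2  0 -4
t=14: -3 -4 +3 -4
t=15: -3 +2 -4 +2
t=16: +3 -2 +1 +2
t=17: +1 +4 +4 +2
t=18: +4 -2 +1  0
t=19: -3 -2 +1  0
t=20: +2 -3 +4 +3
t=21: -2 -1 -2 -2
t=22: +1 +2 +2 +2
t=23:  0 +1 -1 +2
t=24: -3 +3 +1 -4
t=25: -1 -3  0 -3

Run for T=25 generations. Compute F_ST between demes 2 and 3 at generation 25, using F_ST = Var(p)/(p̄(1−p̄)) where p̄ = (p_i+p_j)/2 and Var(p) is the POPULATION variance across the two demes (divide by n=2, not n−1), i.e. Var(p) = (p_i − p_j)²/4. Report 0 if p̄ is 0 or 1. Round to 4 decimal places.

t=0: k=[71 71 0 0]
t=1: x=[71.0000 60.7050 10.2950 0.0000] k=[71 65 10 0]
t=2: x=[70.1300 57.8950 16.5250 1.4500] k=[66 56 18 4]
t=3: x=[64.5500 51.9400 21.4800 6.0300] k=[62 50 24 4]
t=4: x=[60.2600 47.9700 24.8700 6.9000] k=[62 47 29 3]
t=5: x=[59.8250 46.5650 27.8400 6.7700] k=[56 47 28 8]
t=6: x=[54.6950 45.5500 27.8550 10.9000] k=[58 47 29 15]
t=7: x=[56.4050 45.9850 29.5800 17.0300] k=[53 42 29 18]
t=8: x=[51.4050 41.7100 29.2900 19.5950] k=[51 43 25 20]
t=9: x=[49.8400 41.5500 26.8850 20.7250] k=[51 44 30 19]
t=10: x=[49.9850 42.9850 30.4350 20.5950] k=[50 46 32 18]
t=11: x=[49.4200 44.5500 32.0000 20.0300] k=[50 49 35 18]
t=12: x=[49.8550 47.1150 34.5650 20.4650] k=[50 49 33 22]
t=13: x=[49.8550 46.8250 33.7250 23.5950] k=[47 45 34 20]
t=14: x=[46.7100 43.6950 33.5650 22.0300] k=[44 40 37 18]
t=15: x=[43.4200 40.1450 34.6800 20.7550] k=[40 42 31 23]
t=16: x=[40.2900 40.1150 31.4350 24.1600] k=[43 38 32 26]
t=17: x=[42.2750 37.8550 32.0000 26.8700] k=[43 42 36 29]
t=18: x=[42.8550 41.2750 35.8550 30.0150] k=[47 39 37 30]
t=19: x=[45.8400 39.8700 36.2750 31.0150] k=[43 38 37 31]
t=20: x=[42.2750 38.5800 36.2750 31.8700] k=[44 36 40 35]
t=21: x=[42.8400 37.7400 38.6950 35.7250] k=[41 37 37 34]
t=22: x=[40.4200 37.5800 36.5650 34.4350] k=[41 40 39 36]
t=23: x=[40.8550 40.0000 38.7100 36.4350] k=[41 41 38 38]
t=24: x=[41.0000 40.5650 38.4350 38.0000] k=[38 44 39 34]
t=25: x=[38.8700 42.4050 39.0000 34.7250] k=[38 39 39 32]

0.0097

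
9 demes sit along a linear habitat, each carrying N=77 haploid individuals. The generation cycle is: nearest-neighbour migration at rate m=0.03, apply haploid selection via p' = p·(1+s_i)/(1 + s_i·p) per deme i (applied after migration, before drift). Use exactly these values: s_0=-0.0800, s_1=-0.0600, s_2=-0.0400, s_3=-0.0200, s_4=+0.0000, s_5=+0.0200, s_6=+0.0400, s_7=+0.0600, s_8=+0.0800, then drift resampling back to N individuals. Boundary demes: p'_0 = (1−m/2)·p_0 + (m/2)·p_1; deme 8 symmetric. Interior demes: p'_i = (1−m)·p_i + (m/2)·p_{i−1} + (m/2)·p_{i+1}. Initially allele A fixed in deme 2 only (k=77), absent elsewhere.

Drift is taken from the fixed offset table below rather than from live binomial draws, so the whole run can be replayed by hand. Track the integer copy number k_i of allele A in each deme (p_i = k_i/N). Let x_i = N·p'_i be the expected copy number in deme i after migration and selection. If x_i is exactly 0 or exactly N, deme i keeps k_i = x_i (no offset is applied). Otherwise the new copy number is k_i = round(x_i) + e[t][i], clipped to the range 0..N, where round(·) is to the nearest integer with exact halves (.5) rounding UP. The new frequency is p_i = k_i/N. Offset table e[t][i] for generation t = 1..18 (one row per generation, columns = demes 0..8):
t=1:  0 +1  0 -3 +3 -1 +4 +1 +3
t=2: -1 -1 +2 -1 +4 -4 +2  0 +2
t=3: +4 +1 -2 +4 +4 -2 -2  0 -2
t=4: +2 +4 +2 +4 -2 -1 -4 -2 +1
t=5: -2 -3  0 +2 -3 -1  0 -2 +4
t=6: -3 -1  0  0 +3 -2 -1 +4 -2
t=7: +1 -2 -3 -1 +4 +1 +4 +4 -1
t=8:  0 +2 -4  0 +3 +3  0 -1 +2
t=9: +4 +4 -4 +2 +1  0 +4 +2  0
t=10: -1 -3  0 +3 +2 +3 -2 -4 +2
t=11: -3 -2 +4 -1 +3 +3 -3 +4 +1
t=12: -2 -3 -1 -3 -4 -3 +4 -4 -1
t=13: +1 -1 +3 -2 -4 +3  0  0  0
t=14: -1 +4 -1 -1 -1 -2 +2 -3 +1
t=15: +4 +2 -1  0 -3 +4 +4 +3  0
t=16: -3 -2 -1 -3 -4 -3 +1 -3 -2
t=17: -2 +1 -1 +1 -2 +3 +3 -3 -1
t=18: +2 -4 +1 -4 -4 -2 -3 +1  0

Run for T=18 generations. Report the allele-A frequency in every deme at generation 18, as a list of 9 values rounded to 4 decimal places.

[0.0260, 0.0519, 0.4545, 0.0519, 0.0000, 0.1299, 0.1429, 0.0130, 0.0000]

t=0: k=[0 0 77 0 0 0 0 0 0]
t=1: x=[0.0000 1.0867 74.5968 1.1322 0.0000 0.0000 0.0000 0.0000 0.0000] k=[0 2 75 0 0 0 0 0 0]
t=2: x=[0.0276 2.8880 72.6142 1.1028 0.0000 0.0000 0.0000 0.0000 0.0000] k=[0 2 75 0 0 0 0 0 0]
t=3: x=[0.0276 2.8880 72.6142 1.1028 0.0000 0.0000 0.0000 0.0000 0.0000] k=[4 4 71 5 0 0 0 0 0]
t=4: x=[3.6954 4.7231 68.7077 5.8056 0.0750 0.0000 0.0000 0.0000 0.0000] k=[6 9 71 10 0 0 0 0 0]
t=5: x=[5.5965 9.3640 68.8627 10.5793 0.1500 0.0000 0.0000 0.0000 0.0000] k=[4 6 69 13 0 0 0 0 0]
t=6: x=[3.7232 6.5353 66.8610 13.4197 0.1950 0.0000 0.0000 0.0000 0.0000] k=[1 6 67 13 3 0 0 0 0]
t=7: x=[0.9901 6.4641 64.8635 13.4345 3.1050 0.0459 0.0000 0.0000 0.0000] k=[2 4 62 12 7 1 0 0 0]
t=8: x=[1.8715 4.5668 59.8418 12.4625 6.9850 1.0962 0.0156 0.0000 0.0000] k=[2 7 56 12 10 4 0 0 0]
t=9: x=[1.9131 7.2436 53.9512 12.4181 9.9400 4.1063 0.0624 0.0000 0.0000] k=[6 11 50 14 11 4 4 0 0]
t=10: x=[5.6245 10.9173 48.1423 14.2588 10.9400 4.1826 4.0892 0.0636 0.0000] k=[5 8 48 17 13 7 2 0 0]
t=11: x=[4.6659 8.0957 46.1836 17.1344 12.9700 7.1423 2.1245 0.0318 0.0000] k=[2 6 50 16 16 10 0 4 0]
t=12: x=[1.8993 6.2361 48.0968 16.2495 15.9100 10.1127 0.2184 4.1004 0.0648] k=[0 3 47 13 12 7 4 0 0]
t=13: x=[0.0414 3.4077 45.0698 13.2716 11.9400 7.1575 4.1358 0.0636 0.0000] k=[1 2 48 11 8 10 4 0 0]
t=14: x=[0.9348 2.5198 46.0021 11.3136 8.0750 10.0518 4.1824 0.0636 0.0000] k=[0 7 45 10 7 8 6 0 0]
t=15: x=[0.0966 7.0582 43.1326 10.2984 7.0600 8.0974 6.1586 0.0954 0.0000] k=[4 9 42 10 4 12 10 3 0]
t=16: x=[3.7649 8.9203 40.2416 10.2098 4.2100 12.0499 10.2691 3.2359 0.0486] k=[1 7 39 7 0 9 11 0 0]
t=17: x=[1.0039 6.9868 37.2546 7.2414 0.2400 9.0520 11.1745 0.1749 0.0000] k=[0 8 36 8 0 12 14 0 0]
t=18: x=[0.1104 7.8528 34.3816 8.1516 0.3000 12.0499 14.2088 0.2226 0.0000] k=[2 4 35 4 0 10 11 1 0]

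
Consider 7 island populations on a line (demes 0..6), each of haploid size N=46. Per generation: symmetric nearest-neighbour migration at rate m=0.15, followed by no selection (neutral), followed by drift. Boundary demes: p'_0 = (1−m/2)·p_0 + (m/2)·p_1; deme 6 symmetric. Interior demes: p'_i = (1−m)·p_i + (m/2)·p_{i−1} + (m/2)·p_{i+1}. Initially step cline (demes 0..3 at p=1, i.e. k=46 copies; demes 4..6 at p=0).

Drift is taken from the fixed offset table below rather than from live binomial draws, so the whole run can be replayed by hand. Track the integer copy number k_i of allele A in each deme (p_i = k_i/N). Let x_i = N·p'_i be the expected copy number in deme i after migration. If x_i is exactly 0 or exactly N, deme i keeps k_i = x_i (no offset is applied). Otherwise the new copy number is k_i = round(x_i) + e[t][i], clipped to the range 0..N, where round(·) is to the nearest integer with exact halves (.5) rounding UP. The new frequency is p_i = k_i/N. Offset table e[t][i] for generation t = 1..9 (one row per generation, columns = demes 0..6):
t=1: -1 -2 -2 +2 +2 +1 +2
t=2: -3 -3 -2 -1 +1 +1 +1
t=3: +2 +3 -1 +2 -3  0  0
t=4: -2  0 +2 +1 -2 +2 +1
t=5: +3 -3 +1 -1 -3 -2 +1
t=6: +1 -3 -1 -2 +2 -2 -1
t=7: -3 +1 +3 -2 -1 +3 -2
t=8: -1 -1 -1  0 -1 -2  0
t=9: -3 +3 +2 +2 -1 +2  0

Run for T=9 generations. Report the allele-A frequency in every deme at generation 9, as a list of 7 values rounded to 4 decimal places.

[0.8478, 0.9565, 0.9783, 0.6957, 0.2391, 0.1087, 0.0000]

t=0: k=[46 46 46 46 0 0 0]
t=1: x=[46.0000 46.0000 46.0000 42.5500 3.4500 0.0000 0.0000] k=[46 46 46 45 5 0 0]
t=2: x=[46.0000 46.0000 45.9250 42.0750 7.6250 0.3750 0.0000] k=[46 46 44 41 9 1 0]
t=3: x=[46.0000 45.8500 43.9250 38.8250 10.8000 1.5250 0.0750] k=[46 46 43 41 8 2 0]
t=4: x=[46.0000 45.7750 43.0750 38.6750 10.0250 2.3000 0.1500] k=[46 46 45 40 8 4 1]
t=5: x=[46.0000 45.9250 44.7000 37.9750 10.1000 4.0750 1.2250] k=[46 43 46 37 7 2 2]
t=6: x=[45.7750 43.4500 45.1000 35.4250 8.8750 2.3750 2.0000] k=[46 40 44 33 11 0 1]
t=7: x=[45.5500 40.7500 42.8750 32.1750 11.8250 0.9000 0.9250] k=[43 42 46 30 11 4 0]
t=8: x=[42.9250 42.3750 44.5000 29.7750 11.9000 4.2250 0.3000] k=[42 41 44 30 11 2 0]
t=9: x=[41.9250 41.3000 42.7250 29.6250 11.7500 2.5250 0.1500] k=[39 44 45 32 11 5 0]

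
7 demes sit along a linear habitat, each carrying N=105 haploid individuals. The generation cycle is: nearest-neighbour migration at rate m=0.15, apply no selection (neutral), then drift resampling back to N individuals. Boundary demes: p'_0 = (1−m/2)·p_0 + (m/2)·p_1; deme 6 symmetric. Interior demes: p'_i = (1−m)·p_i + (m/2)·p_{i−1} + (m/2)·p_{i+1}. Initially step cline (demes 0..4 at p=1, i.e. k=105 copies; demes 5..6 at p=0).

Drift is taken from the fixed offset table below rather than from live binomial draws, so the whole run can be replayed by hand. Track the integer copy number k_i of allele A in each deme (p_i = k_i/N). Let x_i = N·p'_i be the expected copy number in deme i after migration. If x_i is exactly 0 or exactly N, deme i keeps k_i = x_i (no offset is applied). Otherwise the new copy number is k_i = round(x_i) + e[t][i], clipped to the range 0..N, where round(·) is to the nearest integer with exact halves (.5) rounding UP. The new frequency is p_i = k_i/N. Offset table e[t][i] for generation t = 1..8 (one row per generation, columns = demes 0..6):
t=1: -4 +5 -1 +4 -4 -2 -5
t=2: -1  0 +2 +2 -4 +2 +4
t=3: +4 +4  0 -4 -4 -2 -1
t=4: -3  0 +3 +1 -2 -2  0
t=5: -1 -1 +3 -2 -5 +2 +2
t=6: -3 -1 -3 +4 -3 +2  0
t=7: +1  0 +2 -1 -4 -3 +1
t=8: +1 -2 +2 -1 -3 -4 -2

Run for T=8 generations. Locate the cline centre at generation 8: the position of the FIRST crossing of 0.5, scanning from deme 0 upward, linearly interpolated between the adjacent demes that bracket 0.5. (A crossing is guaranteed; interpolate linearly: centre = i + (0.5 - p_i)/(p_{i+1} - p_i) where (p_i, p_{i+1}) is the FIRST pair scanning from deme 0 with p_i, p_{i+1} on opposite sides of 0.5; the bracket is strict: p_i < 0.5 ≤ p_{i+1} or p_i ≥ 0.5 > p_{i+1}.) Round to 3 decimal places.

t=0: k=[105 105 105 105 105 0 0]
t=1: x=[105.0000 105.0000 105.0000 105.0000 97.1250 7.8750 0.0000] k=[105 105 105 105 93 6 0]
t=2: x=[105.0000 105.0000 105.0000 104.1000 87.3750 12.0750 0.4500] k=[105 105 105 105 83 14 4]
t=3: x=[105.0000 105.0000 105.0000 103.3500 79.4750 18.4250 4.7500] k=[105 105 105 99 75 16 4]
t=4: x=[105.0000 105.0000 104.5500 97.6500 72.3750 19.5250 4.9000] k=[105 105 105 99 70 18 5]
t=5: x=[105.0000 105.0000 104.5500 97.2750 68.2750 20.9250 5.9750] k=[105 105 105 95 63 23 8]
t=6: x=[105.0000 105.0000 104.2500 93.3500 62.4000 24.8750 9.1250] k=[105 105 101 97 59 27 9]
t=7: x=[105.0000 104.7000 101.0000 94.4500 59.4500 28.0500 10.3500] k=[105 105 103 93 55 25 11]
t=8: x=[105.0000 104.8500 102.4000 90.9000 55.6000 26.2000 12.0500] k=[105 103 104 90 53 22 10]

4.016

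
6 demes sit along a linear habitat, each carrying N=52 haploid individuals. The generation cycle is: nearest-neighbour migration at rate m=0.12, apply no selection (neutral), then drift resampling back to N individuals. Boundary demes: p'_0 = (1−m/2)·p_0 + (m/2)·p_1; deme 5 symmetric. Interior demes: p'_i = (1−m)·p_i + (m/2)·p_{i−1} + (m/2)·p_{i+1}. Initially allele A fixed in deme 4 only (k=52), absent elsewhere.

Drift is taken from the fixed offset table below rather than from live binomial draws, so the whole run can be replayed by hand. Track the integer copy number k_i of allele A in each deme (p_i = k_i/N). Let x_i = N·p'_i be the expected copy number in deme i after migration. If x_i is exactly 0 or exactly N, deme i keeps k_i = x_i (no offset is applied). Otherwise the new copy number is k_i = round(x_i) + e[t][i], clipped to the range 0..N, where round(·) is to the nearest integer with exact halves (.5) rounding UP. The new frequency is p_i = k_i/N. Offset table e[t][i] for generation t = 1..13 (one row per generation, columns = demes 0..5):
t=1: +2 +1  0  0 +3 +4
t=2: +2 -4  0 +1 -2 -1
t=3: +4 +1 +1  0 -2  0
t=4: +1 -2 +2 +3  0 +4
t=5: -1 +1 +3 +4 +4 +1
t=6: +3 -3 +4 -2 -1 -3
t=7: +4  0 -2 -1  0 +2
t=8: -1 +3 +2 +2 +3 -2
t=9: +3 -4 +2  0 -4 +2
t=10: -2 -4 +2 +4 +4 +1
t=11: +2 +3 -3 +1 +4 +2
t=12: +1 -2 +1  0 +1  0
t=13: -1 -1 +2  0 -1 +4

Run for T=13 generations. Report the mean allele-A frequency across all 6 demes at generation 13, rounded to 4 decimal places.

0.3462

t=0: k=[0 0 0 0 52 0]
t=1: x=[0.0000 0.0000 0.0000 3.1200 45.7600 3.1200] k=[0 0 0 3 49 7]
t=2: x=[0.0000 0.0000 0.1800 5.5800 43.7200 9.5200] k=[0 0 0 7 42 9]
t=3: x=[0.0000 0.0000 0.4200 8.6800 37.9200 10.9800] k=[0 0 1 9 36 11]
t=4: x=[0.0000 0.0600 1.4200 10.1400 32.8800 12.5000] k=[0 0 3 13 33 17]
t=5: x=[0.0000 0.1800 3.4200 13.6000 30.8400 17.9600] k=[0 1 6 18 35 19]
t=6: x=[0.0600 1.2400 6.4200 18.3000 33.0200 19.9600] k=[3 0 10 16 32 17]
t=7: x=[2.8200 0.7800 9.7600 16.6000 30.1400 17.9000] k=[7 1 8 16 30 20]
t=8: x=[6.6400 1.7800 8.0600 16.3600 28.5600 20.6000] k=[6 5 10 18 32 19]
t=9: x=[5.9400 5.3600 10.1800 18.3600 30.3800 19.7800] k=[9 1 12 18 26 22]
t=10: x=[8.5200 2.1400 11.7000 18.1200 25.2800 22.2400] k=[7 0 14 22 29 23]
t=11: x=[6.5800 1.2600 13.6400 21.9400 28.2200 23.3600] k=[9 4 11 23 32 25]
t=12: x=[8.7000 4.7200 11.3000 22.8200 31.0400 25.4200] k=[10 3 12 23 32 25]
t=13: x=[9.5800 3.9600 12.1200 22.8800 31.0400 25.4200] k=[9 3 14 23 30 29]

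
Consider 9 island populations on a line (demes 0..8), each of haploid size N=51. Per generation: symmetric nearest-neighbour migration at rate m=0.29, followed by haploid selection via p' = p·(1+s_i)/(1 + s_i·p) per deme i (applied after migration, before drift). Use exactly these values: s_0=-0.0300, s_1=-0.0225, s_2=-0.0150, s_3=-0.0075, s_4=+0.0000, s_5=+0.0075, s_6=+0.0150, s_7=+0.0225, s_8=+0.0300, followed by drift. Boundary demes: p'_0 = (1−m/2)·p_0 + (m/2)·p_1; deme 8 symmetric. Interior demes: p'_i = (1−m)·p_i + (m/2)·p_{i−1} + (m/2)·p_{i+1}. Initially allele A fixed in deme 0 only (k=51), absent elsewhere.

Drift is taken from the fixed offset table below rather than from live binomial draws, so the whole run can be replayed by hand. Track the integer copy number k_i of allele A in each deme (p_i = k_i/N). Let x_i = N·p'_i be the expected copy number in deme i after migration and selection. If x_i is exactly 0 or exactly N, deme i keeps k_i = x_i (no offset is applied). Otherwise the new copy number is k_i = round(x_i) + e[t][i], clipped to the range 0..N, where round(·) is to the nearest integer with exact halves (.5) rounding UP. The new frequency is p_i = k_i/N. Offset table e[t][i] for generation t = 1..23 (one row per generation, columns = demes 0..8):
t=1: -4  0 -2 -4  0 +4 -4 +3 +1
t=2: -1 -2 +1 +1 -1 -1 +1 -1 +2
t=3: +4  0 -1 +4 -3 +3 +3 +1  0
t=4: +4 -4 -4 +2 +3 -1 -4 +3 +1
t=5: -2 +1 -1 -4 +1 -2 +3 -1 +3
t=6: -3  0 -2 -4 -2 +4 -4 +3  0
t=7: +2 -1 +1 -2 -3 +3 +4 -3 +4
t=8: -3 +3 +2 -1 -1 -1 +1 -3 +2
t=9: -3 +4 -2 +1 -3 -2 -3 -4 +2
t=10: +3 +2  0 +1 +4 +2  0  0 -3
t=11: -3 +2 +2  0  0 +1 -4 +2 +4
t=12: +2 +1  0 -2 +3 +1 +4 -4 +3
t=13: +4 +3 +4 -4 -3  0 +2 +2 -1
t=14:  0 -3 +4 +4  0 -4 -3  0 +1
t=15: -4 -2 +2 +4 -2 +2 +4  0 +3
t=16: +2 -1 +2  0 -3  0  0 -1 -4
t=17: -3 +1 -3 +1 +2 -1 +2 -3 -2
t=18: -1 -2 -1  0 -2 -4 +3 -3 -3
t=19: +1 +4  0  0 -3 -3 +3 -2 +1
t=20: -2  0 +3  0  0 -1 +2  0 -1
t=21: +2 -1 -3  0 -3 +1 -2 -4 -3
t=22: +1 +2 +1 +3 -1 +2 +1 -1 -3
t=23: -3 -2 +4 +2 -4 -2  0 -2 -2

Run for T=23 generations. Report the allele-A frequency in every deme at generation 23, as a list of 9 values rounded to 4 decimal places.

[0.1765, 0.1961, 0.2745, 0.1961, 0.0000, 0.0196, 0.0588, 0.0000, 0.0000]

t=0: k=[51 0 0 0 0 0 0 0 0]
t=1: x=[43.4103 7.2523 0.0000 0.0000 0.0000 0.0000 0.0000 0.0000 0.0000] k=[39 7 0 0 0 0 0 0 0]
t=2: x=[34.0167 10.4349 1.0001 0.0000 0.0000 0.0000 0.0000 0.0000 0.0000] k=[33 8 2 0 0 0 0 0 0]
t=3: x=[28.9948 10.5631 2.5432 0.2878 0.0000 0.0000 0.0000 0.0000 0.0000] k=[33 11 2 4 0 0 0 0 0]
t=4: x=[29.4318 12.6671 3.5448 3.1080 0.5800 0.0000 0.0000 0.0000 0.0000] k=[33 9 0 5 4 0 0 0 0]
t=5: x=[29.1404 10.9777 2.0007 4.1015 3.5650 0.5843 0.0000 0.0000 0.0000] k=[27 12 1 0 5 0 0 0 0]
t=6: x=[24.4371 12.3656 2.4150 0.8636 3.5500 0.7304 0.0000 0.0000 0.0000] k=[21 12 0 0 2 5 0 0 0]
t=7: x=[19.3281 11.3628 1.7148 0.2878 2.1450 3.8666 0.7357 0.0000 0.0000] k=[21 10 3 0 0 7 5 0 0]
t=8: x=[19.0402 10.3904 3.5300 0.4318 1.0150 5.7329 4.6273 0.7411 0.0000] k=[16 13 6 0 0 5 6 0 0]
t=9: x=[15.2376 12.2074 6.0638 0.8636 0.7250 4.4503 5.0524 0.8892 0.0000] k=[12 16 4 2 0 2 2 0 0]
t=10: x=[12.2936 13.4534 5.3769 1.9856 0.5800 1.7224 1.7348 0.2965 0.0000] k=[15 15 5 3 5 4 2 0 0]
t=11: x=[14.6795 13.3248 6.0786 3.5550 4.5650 3.8817 2.0288 0.2965 0.0000] k=[12 15 8 4 5 5 0 2 0]
t=12: x=[12.1508 13.3248 8.3291 4.6928 4.8550 4.3044 1.0299 1.4510 0.2986] k=[14 14 8 3 8 5 5 0 3]
t=13: x=[13.6928 12.9094 8.0421 4.4195 6.8400 5.4714 4.3337 1.1855 2.6380] k=[18 16 12 0 4 5 6 3 2]
t=14: x=[17.3595 15.4637 10.7116 2.3034 3.5650 5.0338 5.4925 3.3591 2.2066] k=[17 12 15 6 4 1 2 3 3]
t=15: x=[15.9393 12.9390 13.1122 6.9696 3.8550 1.5915 2.0288 2.9156 3.0846] k=[12 11 15 11 2 4 6 3 6]
t=16: x=[11.5801 11.5208 13.6881 10.2134 3.5950 4.0276 5.3458 3.9503 5.7132] k=[14 11 16 10 1 4 5 3 2]
t=17: x=[13.2639 11.9505 14.2493 9.5066 2.7400 3.7358 4.6273 3.2113 2.2066] k=[10 13 11 11 5 3 7 0 0]
t=18: x=[10.1845 12.0641 11.1577 10.0690 5.5800 3.8968 5.4774 1.0374 0.0000] k=[9 10 10 10 4 0 8 0 0]
t=19: x=[8.9186 9.6753 9.8791 9.0737 4.2900 1.7526 5.7556 1.1855 0.0000] k=[10 14 10 9 1 0 9 0 0]
t=20: x=[10.3269 12.6226 10.3101 7.9344 2.0150 1.4606 6.4737 1.3336 0.0000] k=[8 13 13 8 2 0 8 1 0]
t=21: x=[8.5069 12.0641 12.1347 7.8051 2.5800 1.4606 5.9023 1.9105 0.1493] k=[11 11 9 8 0 2 4 0 0]
t=22: x=[10.7395 10.5187 9.0321 6.9397 1.4500 2.0144 3.1740 0.5929 0.0000] k=[12 13 10 10 0 4 4 0 0]
t=23: x=[11.8654 12.2074 10.3101 8.4966 2.0300 3.4439 3.4678 0.5929 0.0000] k=[9 10 14 10 0 1 3 0 0]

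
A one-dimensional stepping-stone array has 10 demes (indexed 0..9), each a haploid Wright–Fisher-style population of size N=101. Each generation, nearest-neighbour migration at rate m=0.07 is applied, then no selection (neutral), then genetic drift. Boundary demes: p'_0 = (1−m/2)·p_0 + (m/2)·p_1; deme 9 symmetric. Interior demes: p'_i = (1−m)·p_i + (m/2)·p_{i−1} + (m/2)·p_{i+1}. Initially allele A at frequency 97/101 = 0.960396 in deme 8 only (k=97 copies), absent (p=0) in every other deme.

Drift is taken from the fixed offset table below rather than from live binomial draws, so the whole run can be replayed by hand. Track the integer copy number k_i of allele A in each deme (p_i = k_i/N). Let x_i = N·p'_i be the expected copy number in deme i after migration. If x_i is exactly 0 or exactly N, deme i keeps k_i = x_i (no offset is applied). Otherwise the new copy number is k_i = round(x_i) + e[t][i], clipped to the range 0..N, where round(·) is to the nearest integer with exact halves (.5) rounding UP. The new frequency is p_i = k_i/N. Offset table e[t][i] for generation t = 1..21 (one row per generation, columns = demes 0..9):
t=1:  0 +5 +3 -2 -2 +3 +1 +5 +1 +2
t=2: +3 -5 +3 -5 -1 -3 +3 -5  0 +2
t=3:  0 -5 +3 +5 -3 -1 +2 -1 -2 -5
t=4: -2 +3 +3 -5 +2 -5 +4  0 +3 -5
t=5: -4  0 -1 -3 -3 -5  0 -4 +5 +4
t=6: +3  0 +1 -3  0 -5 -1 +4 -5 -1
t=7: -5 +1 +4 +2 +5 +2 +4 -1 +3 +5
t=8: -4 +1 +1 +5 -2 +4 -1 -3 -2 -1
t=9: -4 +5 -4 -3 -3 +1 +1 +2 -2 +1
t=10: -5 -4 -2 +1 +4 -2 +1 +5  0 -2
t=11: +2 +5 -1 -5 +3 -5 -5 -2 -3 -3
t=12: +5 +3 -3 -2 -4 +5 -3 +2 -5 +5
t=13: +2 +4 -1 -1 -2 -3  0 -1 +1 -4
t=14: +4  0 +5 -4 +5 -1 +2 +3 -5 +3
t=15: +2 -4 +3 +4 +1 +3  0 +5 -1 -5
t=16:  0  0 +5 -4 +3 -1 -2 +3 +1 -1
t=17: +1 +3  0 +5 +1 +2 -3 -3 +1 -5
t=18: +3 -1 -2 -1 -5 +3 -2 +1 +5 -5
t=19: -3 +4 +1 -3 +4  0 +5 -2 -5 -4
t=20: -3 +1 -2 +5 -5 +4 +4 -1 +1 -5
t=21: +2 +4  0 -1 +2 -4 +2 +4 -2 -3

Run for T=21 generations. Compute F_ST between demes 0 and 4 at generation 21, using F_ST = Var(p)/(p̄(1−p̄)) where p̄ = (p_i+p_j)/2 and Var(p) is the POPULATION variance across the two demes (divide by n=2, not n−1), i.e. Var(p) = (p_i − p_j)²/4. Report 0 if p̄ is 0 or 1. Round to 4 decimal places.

0.0103

t=0: k=[0 0 0 0 0 0 0 0 97 0]
t=1: x=[0.0000 0.0000 0.0000 0.0000 0.0000 0.0000 0.0000 3.3950 90.2100 3.3950] k=[0 0 0 0 0 0 0 8 91 5]
t=2: x=[0.0000 0.0000 0.0000 0.0000 0.0000 0.0000 0.2800 10.6250 85.0850 8.0100] k=[0 0 0 0 0 0 3 6 85 10]
t=3: x=[0.0000 0.0000 0.0000 0.0000 0.0000 0.1050 3.0000 8.6600 79.6100 12.6250] k=[0 0 0 0 0 0 5 8 78 8]
t=4: x=[0.0000 0.0000 0.0000 0.0000 0.0000 0.1750 4.9300 10.3450 73.1000 10.4500] k=[0 0 0 0 0 0 9 10 76 5]
t=5: x=[0.0000 0.0000 0.0000 0.0000 0.0000 0.3150 8.7200 12.2750 71.2050 7.4850] k=[0 0 0 0 0 0 9 8 76 11]
t=6: x=[0.0000 0.0000 0.0000 0.0000 0.0000 0.3150 8.6500 10.4150 71.3450 13.2750] k=[0 0 0 0 0 0 8 14 66 12]
t=7: x=[0.0000 0.0000 0.0000 0.0000 0.0000 0.2800 7.9300 15.6100 62.2900 13.8900] k=[0 0 0 0 0 2 12 15 65 19]
t=8: x=[0.0000 0.0000 0.0000 0.0000 0.0700 2.2800 11.7550 16.6450 61.6400 20.6100] k=[0 0 0 0 0 6 11 14 60 20]
t=9: x=[0.0000 0.0000 0.0000 0.0000 0.2100 5.9650 10.9300 15.5050 56.9900 21.4000] k=[0 0 0 0 0 7 12 18 55 22]
t=10: x=[0.0000 0.0000 0.0000 0.0000 0.2450 6.9300 12.0350 19.0850 52.5500 23.1550] k=[0 0 0 0 4 5 13 24 53 21]
t=11: x=[0.0000 0.0000 0.0000 0.1400 3.8950 5.2450 13.1050 24.6300 50.8650 22.1200] k=[0 0 0 0 7 0 8 23 48 19]
t=12: x=[0.0000 0.0000 0.0000 0.2450 6.5100 0.5250 8.2450 23.3500 46.1100 20.0150] k=[0 0 0 0 3 6 5 25 41 25]
t=13: x=[0.0000 0.0000 0.0000 0.1050 3.0000 5.8600 5.7350 24.8600 39.8800 25.5600] k=[0 0 0 0 1 3 6 24 41 22]
t=14: x=[0.0000 0.0000 0.0000 0.0350 1.0350 3.0350 6.5250 23.9650 39.7400 22.6650] k=[0 0 0 0 6 2 9 27 35 26]
t=15: x=[0.0000 0.0000 0.0000 0.2100 5.6500 2.3850 9.3850 26.6500 34.4050 26.3150] k=[0 0 0 4 7 5 9 32 33 21]
t=16: x=[0.0000 0.0000 0.1400 3.9650 6.8250 5.2100 9.6650 31.2300 32.5450 21.4200] k=[0 0 5 0 10 4 8 34 34 20]
t=17: x=[0.0000 0.1750 4.6500 0.5250 9.4400 4.3500 8.7700 33.0900 33.5100 20.4900] k=[0 3 5 6 10 6 6 30 35 15]
t=18: x=[0.1050 2.9650 4.9650 6.1050 9.7200 6.1400 6.8400 29.3350 34.1250 15.7000] k=[3 2 3 5 5 9 5 30 39 11]
t=19: x=[2.9650 2.0700 3.0350 4.9300 5.1400 8.7200 6.0150 29.4400 37.7050 11.9800] k=[0 6 4 2 9 9 11 27 33 8]
t=20: x=[0.2100 5.7200 4.0000 2.3150 8.7550 9.0700 11.4900 26.6500 31.9150 8.8750] k=[0 7 2 7 4 13 15 26 33 4]
t=21: x=[0.2450 6.5800 2.3500 6.7200 4.4200 12.7550 15.3150 25.8600 31.7400 5.0150] k=[2 11 2 6 6 9 17 30 30 2]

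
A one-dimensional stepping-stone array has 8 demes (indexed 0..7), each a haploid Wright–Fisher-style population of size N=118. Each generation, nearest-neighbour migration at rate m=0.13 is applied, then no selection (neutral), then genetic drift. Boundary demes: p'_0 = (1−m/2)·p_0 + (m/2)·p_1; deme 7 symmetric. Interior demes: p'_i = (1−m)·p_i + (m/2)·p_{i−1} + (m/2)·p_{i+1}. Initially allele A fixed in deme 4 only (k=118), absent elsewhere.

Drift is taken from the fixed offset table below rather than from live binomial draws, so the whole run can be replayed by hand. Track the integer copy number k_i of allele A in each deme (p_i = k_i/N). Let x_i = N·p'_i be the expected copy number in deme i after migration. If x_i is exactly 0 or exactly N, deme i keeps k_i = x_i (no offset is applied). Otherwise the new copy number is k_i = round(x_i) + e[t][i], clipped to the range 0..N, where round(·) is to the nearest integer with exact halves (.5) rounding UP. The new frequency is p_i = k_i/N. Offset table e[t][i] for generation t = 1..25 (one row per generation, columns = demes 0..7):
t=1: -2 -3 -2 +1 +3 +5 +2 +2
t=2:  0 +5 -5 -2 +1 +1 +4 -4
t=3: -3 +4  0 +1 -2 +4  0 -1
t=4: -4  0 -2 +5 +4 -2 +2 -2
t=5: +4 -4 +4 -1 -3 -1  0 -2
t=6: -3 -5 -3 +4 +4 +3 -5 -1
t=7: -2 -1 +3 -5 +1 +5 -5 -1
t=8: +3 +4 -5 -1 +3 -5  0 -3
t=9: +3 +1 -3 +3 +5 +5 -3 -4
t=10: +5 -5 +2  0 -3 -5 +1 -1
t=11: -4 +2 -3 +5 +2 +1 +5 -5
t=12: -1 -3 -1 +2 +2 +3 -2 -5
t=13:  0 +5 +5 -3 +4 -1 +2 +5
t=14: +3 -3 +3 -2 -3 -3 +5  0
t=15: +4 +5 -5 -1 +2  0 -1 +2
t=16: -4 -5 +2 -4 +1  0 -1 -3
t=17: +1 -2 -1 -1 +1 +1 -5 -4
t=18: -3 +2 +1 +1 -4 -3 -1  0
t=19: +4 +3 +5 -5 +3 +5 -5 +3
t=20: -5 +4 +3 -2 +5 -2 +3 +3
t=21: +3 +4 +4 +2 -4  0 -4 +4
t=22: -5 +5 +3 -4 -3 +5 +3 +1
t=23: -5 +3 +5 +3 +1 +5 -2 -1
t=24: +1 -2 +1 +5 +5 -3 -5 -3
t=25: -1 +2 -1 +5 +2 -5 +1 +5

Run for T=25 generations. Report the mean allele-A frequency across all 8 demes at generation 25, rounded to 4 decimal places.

t=0: k=[0 0 0 0 118 0 0 0]
t=1: x=[0.0000 0.0000 0.0000 7.6700 102.6600 7.6700 0.0000 0.0000] k=[0 0 0 9 106 13 0 0]
t=2: x=[0.0000 0.0000 0.5850 14.7200 93.6500 18.2000 0.8450 0.0000] k=[0 0 0 13 95 19 5 0]
t=3: x=[0.0000 0.0000 0.8450 17.4850 84.7300 23.0300 5.5850 0.3250] k=[0 0 1 18 83 27 6 0]
t=4: x=[0.0000 0.0650 2.0400 21.1200 75.1350 29.2750 6.9750 0.3900] k=[0 0 0 26 79 27 9 0]
t=5: x=[0.0000 0.0000 1.6900 27.7550 72.1750 29.2100 9.5850 0.5850] k=[0 0 6 27 69 28 10 0]
t=6: x=[0.0000 0.3900 6.9750 28.3650 63.6050 29.4950 10.5200 0.6500] k=[0 0 4 32 68 32 6 0]
t=7: x=[0.0000 0.2600 5.5600 32.5200 63.3200 32.6500 7.3000 0.3900] k=[0 0 9 28 64 38 2 0]
t=8: x=[0.0000 0.5850 9.6500 29.1050 59.9700 37.3500 4.2100 0.1300] k=[0 5 5 28 63 32 4 0]
t=9: x=[0.3250 4.6750 6.4950 28.7800 58.7100 32.1950 5.5600 0.2600] k=[3 6 3 32 64 37 3 0]
t=10: x=[3.1950 5.6100 5.0800 32.1950 60.1650 36.5450 5.0150 0.1950] k=[8 1 7 32 57 32 6 0]
t=11: x=[7.5450 1.8450 8.2350 32.0000 53.7500 31.9350 7.3000 0.3900] k=[4 4 5 37 56 33 12 0]
t=12: x=[4.0000 4.0650 7.0150 36.1550 53.2700 33.1300 12.5850 0.7800] k=[3 1 6 38 55 36 11 0]
t=13: x=[2.8700 1.4550 7.7550 37.0250 52.6600 35.6100 11.9100 0.7150] k=[3 6 13 34 57 35 14 6]
t=14: x=[3.1950 6.2600 13.9100 34.1300 54.0750 35.0650 14.8450 6.5200] k=[6 3 17 32 51 32 20 7]
t=15: x=[5.8050 4.1050 17.0650 32.2600 48.5300 32.4550 19.9350 7.8450] k=[10 9 12 31 51 32 19 10]
t=16: x=[9.9350 9.2600 13.0400 31.0650 48.4650 32.3900 19.2600 10.5850] k=[6 4 15 27 49 32 18 8]
t=17: x=[5.8700 4.8450 15.0650 27.6500 46.4650 32.1950 18.2600 8.6500] k=[7 3 14 27 47 33 13 5]
t=18: x=[6.7400 3.9750 14.1300 27.4550 44.7900 32.6100 13.7800 5.5200] k=[4 6 15 28 41 30 13 6]
t=19: x=[4.1300 6.4550 15.2600 28.0000 39.4400 29.6100 13.6500 6.4550] k=[8 9 20 23 42 35 9 9]
t=20: x=[8.0650 9.6500 19.4800 24.0400 40.3100 33.7650 10.6900 9.0000] k=[3 14 22 22 45 32 14 12]
t=21: x=[3.7150 13.8050 21.4800 23.4950 42.6600 31.6750 15.0400 12.1300] k=[7 18 25 25 39 32 11 16]
t=22: x=[7.7150 17.7400 24.5450 25.9100 37.6350 31.0900 12.6900 15.6750] k=[3 23 28 22 35 36 16 17]
t=23: x=[4.3000 22.0250 27.2850 23.2350 34.2200 34.6350 17.3650 16.9350] k=[0 25 32 26 35 40 15 16]
t=24: x=[1.6250 23.8300 31.1550 26.9750 34.7400 38.0500 16.6900 15.9350] k=[3 22 32 32 40 35 12 13]
t=25: x=[4.2350 21.4150 31.3500 32.5200 39.1550 33.8300 13.5600 12.9350] k=[3 23 30 38 41 29 15 18]

0.2087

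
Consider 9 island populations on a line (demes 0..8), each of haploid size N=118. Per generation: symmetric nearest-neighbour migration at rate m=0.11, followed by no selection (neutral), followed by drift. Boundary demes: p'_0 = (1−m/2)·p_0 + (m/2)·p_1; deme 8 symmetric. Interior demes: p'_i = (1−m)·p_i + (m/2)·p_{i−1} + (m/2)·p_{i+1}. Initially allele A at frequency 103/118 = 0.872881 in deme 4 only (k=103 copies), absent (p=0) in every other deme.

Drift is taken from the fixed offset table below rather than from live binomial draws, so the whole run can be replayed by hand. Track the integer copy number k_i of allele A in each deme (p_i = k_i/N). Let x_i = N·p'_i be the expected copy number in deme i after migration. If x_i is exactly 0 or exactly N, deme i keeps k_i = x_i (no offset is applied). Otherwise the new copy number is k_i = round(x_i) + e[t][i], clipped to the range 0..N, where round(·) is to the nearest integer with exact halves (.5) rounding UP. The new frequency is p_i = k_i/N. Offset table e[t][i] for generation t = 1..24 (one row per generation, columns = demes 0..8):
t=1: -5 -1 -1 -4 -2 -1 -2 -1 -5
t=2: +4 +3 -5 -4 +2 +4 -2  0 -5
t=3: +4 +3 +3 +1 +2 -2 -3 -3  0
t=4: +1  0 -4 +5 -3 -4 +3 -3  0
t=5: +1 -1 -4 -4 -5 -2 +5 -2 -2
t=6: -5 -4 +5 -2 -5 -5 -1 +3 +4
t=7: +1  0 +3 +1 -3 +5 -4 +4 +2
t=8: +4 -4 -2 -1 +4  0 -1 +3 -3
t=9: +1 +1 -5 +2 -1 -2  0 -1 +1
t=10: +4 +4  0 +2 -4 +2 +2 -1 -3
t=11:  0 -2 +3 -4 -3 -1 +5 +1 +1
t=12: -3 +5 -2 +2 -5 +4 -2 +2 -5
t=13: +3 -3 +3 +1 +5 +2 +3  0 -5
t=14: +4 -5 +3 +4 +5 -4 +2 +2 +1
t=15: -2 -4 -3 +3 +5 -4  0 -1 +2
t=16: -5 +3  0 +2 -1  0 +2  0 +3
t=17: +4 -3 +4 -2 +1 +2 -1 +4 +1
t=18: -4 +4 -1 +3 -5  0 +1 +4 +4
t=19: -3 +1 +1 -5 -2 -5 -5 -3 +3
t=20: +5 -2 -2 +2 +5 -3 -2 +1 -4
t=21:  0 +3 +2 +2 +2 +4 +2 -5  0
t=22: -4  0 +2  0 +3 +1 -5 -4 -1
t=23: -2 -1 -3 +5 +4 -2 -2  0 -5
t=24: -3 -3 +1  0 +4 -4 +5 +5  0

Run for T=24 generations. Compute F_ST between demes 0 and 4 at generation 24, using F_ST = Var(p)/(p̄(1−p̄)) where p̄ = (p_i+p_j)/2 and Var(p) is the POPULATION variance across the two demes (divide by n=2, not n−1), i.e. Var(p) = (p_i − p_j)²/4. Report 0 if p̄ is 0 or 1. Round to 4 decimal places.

t=0: k=[0 0 0 0 103 0 0 0 0]
t=1: x=[0.0000 0.0000 0.0000 5.6650 91.6700 5.6650 0.0000 0.0000 0.0000] k=[0 0 0 2 90 5 0 0 0]
t=2: x=[0.0000 0.0000 0.1100 6.7300 80.4850 9.4000 0.2750 0.0000 0.0000] k=[0 0 0 3 82 13 0 0 0]
t=3: x=[0.0000 0.0000 0.1650 7.1800 73.8600 16.0800 0.7150 0.0000 0.0000] k=[0 0 3 8 76 14 0 0 0]
t=4: x=[0.0000 0.1650 3.1100 11.4650 68.8500 16.6400 0.7700 0.0000 0.0000] k=[0 0 0 16 66 13 4 0 0]
t=5: x=[0.0000 0.0000 0.8800 17.8700 60.3350 15.4200 4.2750 0.2200 0.0000] k=[0 0 0 14 55 13 9 0 0]
t=6: x=[0.0000 0.0000 0.7700 15.4850 50.4350 15.0900 8.7250 0.4950 0.0000] k=[0 0 6 13 45 10 8 3 0]
t=7: x=[0.0000 0.3300 6.0550 14.3750 41.3150 11.8150 7.8350 3.1100 0.1650] k=[0 0 9 15 38 17 4 7 2]
t=8: x=[0.0000 0.4950 8.8350 15.9350 35.5800 17.4400 4.8800 6.5600 2.2750] k=[0 0 7 15 40 17 4 10 0]
t=9: x=[0.0000 0.3850 7.0550 15.9350 37.3600 17.5500 5.0450 9.1200 0.5500] k=[0 1 2 18 36 16 5 8 2]
t=10: x=[0.0550 1.0000 2.8250 18.1100 33.9100 16.4950 5.7700 7.5050 2.3300] k=[4 5 3 20 30 18 8 7 0]
t=11: x=[4.0550 4.8350 4.0450 19.6150 28.7900 18.1100 8.4950 6.6700 0.3850] k=[4 3 7 16 26 17 13 8 1]
t=12: x=[3.9450 3.2750 7.2750 16.0550 24.9550 17.2750 12.9450 7.8900 1.3850] k=[1 8 5 18 20 21 11 10 0]
t=13: x=[1.3850 7.4500 5.8800 17.3950 19.9450 20.3950 11.4950 9.5050 0.5500] k=[4 4 9 18 25 22 14 10 0]
t=14: x=[4.0000 4.2750 9.2200 17.8900 24.4500 21.7250 14.2200 9.6700 0.5500] k=[8 0 12 22 29 18 16 12 2]
t=15: x=[7.5600 1.1000 11.8900 21.8350 28.0100 18.4950 15.8900 11.6700 2.5500] k=[6 0 9 25 33 14 16 11 5]
t=16: x=[5.6700 0.8250 9.3850 24.5600 31.5150 15.1550 15.6150 10.9450 5.3300] k=[1 4 9 27 31 15 18 11 8]
t=17: x=[1.1650 4.1100 9.7150 26.2300 29.9000 16.0450 17.4500 11.2200 8.1650] k=[5 1 14 24 31 18 16 15 9]
t=18: x=[4.7800 1.9350 13.8350 23.8350 29.9000 18.6050 16.0550 14.7250 9.3300] k=[1 6 13 27 25 19 17 19 13]
t=19: x=[1.2750 6.1100 13.3850 26.1200 24.7800 19.2200 17.2200 18.5600 13.3300] k=[0 7 14 21 23 14 12 16 16]
t=20: x=[0.3850 7.0000 14.0000 20.7250 22.3950 14.3850 12.3300 15.7800 16.0000] k=[5 5 12 23 27 11 10 17 12]
t=21: x=[5.0000 5.3850 12.2200 22.6150 25.9000 11.8250 10.4400 16.3400 12.2750] k=[5 8 14 25 28 16 12 11 12]
t=22: x=[5.1650 8.1650 14.2750 24.5600 27.1750 16.4400 12.1650 11.1100 11.9450] k=[1 8 16 25 30 17 7 7 11]
t=23: x=[1.3850 8.0550 16.0550 24.7800 29.0100 17.1650 7.5500 7.2200 10.7800] k=[0 7 13 30 33 15 6 7 6]
t=24: x=[0.3850 6.9450 13.6050 29.2300 31.8450 15.4950 6.5500 6.8900 6.0550] k=[0 4 15 29 36 11 12 12 6]

0.1800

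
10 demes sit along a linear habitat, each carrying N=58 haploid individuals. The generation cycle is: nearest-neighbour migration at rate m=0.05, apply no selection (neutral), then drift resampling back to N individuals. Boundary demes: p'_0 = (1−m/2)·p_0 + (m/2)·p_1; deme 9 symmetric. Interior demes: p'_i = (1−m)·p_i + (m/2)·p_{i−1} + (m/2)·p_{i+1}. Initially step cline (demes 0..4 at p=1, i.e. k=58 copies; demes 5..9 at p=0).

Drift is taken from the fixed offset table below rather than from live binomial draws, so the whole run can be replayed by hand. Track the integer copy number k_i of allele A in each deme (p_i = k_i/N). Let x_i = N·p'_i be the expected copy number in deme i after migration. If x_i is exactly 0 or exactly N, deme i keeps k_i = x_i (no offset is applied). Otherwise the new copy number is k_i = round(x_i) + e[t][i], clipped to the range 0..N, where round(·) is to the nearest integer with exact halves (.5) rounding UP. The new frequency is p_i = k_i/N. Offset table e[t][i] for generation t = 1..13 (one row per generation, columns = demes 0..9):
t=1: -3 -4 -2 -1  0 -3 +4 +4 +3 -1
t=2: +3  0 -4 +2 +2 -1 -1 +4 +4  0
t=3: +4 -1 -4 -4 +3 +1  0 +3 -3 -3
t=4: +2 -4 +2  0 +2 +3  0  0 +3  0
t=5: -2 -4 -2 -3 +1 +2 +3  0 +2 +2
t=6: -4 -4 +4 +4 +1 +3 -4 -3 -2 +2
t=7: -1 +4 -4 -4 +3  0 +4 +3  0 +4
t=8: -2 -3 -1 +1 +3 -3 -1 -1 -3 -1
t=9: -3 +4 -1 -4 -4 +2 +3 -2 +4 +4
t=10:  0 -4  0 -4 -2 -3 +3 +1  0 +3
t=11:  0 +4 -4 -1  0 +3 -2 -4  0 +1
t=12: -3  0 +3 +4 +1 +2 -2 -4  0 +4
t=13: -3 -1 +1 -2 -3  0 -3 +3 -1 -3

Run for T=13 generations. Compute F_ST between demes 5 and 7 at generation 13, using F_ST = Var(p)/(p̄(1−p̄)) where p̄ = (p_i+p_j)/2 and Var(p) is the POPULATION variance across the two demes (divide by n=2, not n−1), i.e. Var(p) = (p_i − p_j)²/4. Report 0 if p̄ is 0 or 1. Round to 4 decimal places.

t=0: k=[58 58 58 58 58 0 0 0 0 0]
t=1: x=[58.0000 58.0000 58.0000 58.0000 56.5500 1.4500 0.0000 0.0000 0.0000 0.0000] k=[58 58 58 58 57 0 0 0 0 0]
t=2: x=[58.0000 58.0000 58.0000 57.9750 55.6000 1.4250 0.0000 0.0000 0.0000 0.0000] k=[58 58 58 58 58 0 0 0 0 0]
t=3: x=[58.0000 58.0000 58.0000 58.0000 56.5500 1.4500 0.0000 0.0000 0.0000 0.0000] k=[58 58 58 58 58 2 0 0 0 0]
t=4: x=[58.0000 58.0000 58.0000 58.0000 56.6000 3.3500 0.0500 0.0000 0.0000 0.0000] k=[58 58 58 58 58 6 0 0 0 0]
t=5: x=[58.0000 58.0000 58.0000 58.0000 56.7000 7.1500 0.1500 0.0000 0.0000 0.0000] k=[58 58 58 58 58 9 3 0 0 0]
t=6: x=[58.0000 58.0000 58.0000 58.0000 56.7750 10.0750 3.0750 0.0750 0.0000 0.0000] k=[58 58 58 58 58 13 0 0 0 0]
t=7: x=[58.0000 58.0000 58.0000 58.0000 56.8750 13.8000 0.3250 0.0000 0.0000 0.0000] k=[58 58 58 58 58 14 4 0 0 0]
t=8: x=[58.0000 58.0000 58.0000 58.0000 56.9000 14.8500 4.1500 0.1000 0.0000 0.0000] k=[58 58 58 58 58 12 3 0 0 0]
t=9: x=[58.0000 58.0000 58.0000 58.0000 56.8500 12.9250 3.1500 0.0750 0.0000 0.0000] k=[58 58 58 58 53 15 6 0 0 0]
t=10: x=[58.0000 58.0000 58.0000 57.8750 52.1750 15.7250 6.0750 0.1500 0.0000 0.0000] k=[58 58 58 54 50 13 9 1 0 0]
t=11: x=[58.0000 58.0000 57.9000 54.0000 49.1750 13.8250 8.9000 1.1750 0.0250 0.0000] k=[58 58 54 53 49 17 7 0 0 0]
t=12: x=[58.0000 57.9000 54.0750 52.9250 48.3000 17.5500 7.0750 0.1750 0.0000 0.0000] k=[58 58 57 57 49 20 5 0 0 0]
t=13: x=[58.0000 57.9750 57.0250 56.8000 48.4750 20.3500 5.2500 0.1250 0.0000 0.0000] k=[58 57 58 55 45 20 2 3 0 0]

0.1351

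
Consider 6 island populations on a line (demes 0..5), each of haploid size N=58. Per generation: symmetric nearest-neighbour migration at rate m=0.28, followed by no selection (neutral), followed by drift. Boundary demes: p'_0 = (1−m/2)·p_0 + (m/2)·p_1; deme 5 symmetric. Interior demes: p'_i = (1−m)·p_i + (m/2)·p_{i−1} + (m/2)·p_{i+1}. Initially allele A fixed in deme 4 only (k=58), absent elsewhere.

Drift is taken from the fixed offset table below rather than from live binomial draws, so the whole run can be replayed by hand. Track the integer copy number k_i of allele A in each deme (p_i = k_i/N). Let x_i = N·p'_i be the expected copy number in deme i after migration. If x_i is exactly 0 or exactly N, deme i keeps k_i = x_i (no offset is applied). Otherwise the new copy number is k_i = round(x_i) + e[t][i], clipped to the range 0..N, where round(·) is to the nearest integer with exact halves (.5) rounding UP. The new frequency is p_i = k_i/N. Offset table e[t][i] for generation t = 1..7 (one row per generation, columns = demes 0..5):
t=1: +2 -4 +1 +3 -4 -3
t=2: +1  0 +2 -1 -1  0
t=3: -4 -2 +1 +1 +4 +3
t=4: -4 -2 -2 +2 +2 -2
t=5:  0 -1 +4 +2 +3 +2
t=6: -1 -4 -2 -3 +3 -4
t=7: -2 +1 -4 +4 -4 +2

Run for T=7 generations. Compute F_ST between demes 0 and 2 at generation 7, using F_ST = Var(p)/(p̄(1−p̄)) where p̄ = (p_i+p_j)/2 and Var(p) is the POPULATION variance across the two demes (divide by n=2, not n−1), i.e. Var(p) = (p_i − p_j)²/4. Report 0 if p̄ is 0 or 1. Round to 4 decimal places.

t=0: k=[0 0 0 0 58 0]
t=1: x=[0.0000 0.0000 0.0000 8.1200 41.7600 8.1200] k=[0 0 0 11 38 5]
t=2: x=[0.0000 0.0000 1.5400 13.2400 29.6000 9.6200] k=[0 0 4 12 29 10]
t=3: x=[0.0000 0.5600 4.5600 13.2600 23.9600 12.6600] k=[0 0 6 14 28 16]
t=4: x=[0.0000 0.8400 6.2800 14.8400 24.3600 17.6800] k=[0 0 4 17 26 16]
t=5: x=[0.0000 0.5600 5.2600 16.4400 23.3400 17.4000] k=[0 0 9 18 26 19]
t=6: x=[0.0000 1.2600 9.0000 17.8600 23.9000 19.9800] k=[0 0 7 15 27 16]
t=7: x=[0.0000 0.9800 7.1400 15.5600 23.7800 17.5400] k=[0 2 3 20 20 20]

0.0265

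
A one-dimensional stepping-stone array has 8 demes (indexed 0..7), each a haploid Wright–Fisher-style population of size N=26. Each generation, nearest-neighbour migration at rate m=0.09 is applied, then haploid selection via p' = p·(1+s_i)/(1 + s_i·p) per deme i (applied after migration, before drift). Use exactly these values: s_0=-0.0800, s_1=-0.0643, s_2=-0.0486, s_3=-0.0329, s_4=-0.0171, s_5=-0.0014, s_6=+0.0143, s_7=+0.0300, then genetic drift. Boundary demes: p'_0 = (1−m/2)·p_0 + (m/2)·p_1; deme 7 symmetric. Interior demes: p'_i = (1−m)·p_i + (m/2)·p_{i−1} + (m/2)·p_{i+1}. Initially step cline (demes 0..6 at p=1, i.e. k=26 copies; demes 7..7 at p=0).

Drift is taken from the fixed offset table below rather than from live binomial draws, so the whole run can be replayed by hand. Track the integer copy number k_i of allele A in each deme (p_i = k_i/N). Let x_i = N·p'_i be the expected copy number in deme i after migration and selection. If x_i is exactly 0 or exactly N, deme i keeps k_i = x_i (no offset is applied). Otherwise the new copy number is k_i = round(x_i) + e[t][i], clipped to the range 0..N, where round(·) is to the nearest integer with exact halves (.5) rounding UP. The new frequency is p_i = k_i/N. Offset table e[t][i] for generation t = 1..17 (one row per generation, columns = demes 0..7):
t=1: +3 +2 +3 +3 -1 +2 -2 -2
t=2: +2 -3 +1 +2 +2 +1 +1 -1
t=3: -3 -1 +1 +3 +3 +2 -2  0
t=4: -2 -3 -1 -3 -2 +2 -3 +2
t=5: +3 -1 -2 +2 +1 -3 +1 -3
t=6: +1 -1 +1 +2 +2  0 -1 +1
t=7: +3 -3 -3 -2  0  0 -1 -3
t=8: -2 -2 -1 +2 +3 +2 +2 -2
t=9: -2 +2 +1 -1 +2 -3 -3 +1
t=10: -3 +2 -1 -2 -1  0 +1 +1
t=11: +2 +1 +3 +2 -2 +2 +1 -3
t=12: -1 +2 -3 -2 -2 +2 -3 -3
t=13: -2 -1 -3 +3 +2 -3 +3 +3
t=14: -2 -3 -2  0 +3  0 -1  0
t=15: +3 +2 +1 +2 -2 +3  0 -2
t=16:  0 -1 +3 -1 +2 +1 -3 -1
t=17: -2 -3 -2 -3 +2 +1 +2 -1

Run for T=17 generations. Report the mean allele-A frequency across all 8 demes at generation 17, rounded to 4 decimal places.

0.7692

t=0: k=[26 26 26 26 26 26 26 0]
t=1: x=[26.0000 26.0000 26.0000 26.0000 26.0000 26.0000 24.8458 1.2035] k=[26 26 26 26 26 26 23 0]
t=2: x=[26.0000 26.0000 26.0000 26.0000 26.0000 25.8648 22.1468 1.0648] k=[26 26 26 26 26 26 23 0]
t=3: x=[26.0000 26.0000 26.0000 26.0000 26.0000 25.8648 22.1468 1.0648] k=[26 26 26 26 26 26 20 1]
t=4: x=[26.0000 26.0000 26.0000 26.0000 26.0000 25.7296 19.4846 1.9066] k=[26 26 26 26 26 26 16 4]
t=5: x=[26.0000 26.0000 26.0000 26.0000 26.0000 25.5494 15.9975 4.6518] k=[26 26 26 26 26 23 17 2]
t=6: x=[26.0000 26.0000 26.0000 26.0000 25.8627 22.8611 16.6801 2.7468] k=[26 26 26 26 26 23 16 4]
t=7: x=[26.0000 26.0000 26.0000 26.0000 25.8627 22.8161 15.8630 4.6518] k=[26 26 26 26 26 23 15 2]
t=8: x=[26.0000 26.0000 26.0000 26.0000 25.8627 22.7710 14.8655 2.6546] k=[26 26 26 26 26 25 17 1]
t=9: x=[26.0000 26.0000 26.0000 26.0000 25.9542 24.6832 16.7249 1.7681] k=[26 26 26 26 26 22 14 3]
t=10: x=[26.0000 26.0000 26.0000 26.0000 25.8169 21.8151 13.9568 3.5854] k=[26 26 26 26 25 22 15 5]
t=11: x=[26.0000 26.0000 26.0000 25.9535 24.8918 21.8151 14.9553 5.5784] k=[26 26 26 26 23 24 16 3]
t=12: x=[26.0000 26.0000 26.0000 25.8604 23.1363 23.5919 15.8630 3.6773] k=[26 26 26 24 21 26 13 1]
t=13: x=[26.0000 26.0000 25.9054 23.8911 21.2939 25.1889 13.1373 1.5834] k=[26 26 23 26 23 22 16 5]
t=14: x=[26.0000 25.8558 23.1459 25.7209 23.0451 21.7700 15.8630 5.6242] k=[26 23 21 26 26 22 15 6]
t=15: x=[25.8533 22.8664 21.1206 25.7674 25.8169 21.8601 15.0002 6.5488] k=[26 25 22 26 24 25 15 5]
t=16: x=[25.9511 24.8384 22.1546 25.7209 24.1049 24.5030 15.0900 5.5784] k=[26 24 25 25 26 26 12 5]
t=17: x=[25.9022 24.0166 24.9039 25.0137 25.9542 25.3691 12.4071 5.4411] k=[24 21 23 22 26 26 14 4]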